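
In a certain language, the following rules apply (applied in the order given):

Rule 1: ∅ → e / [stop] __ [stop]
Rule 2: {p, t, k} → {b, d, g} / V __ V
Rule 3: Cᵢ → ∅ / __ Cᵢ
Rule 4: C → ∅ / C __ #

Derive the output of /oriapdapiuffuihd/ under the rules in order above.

Rule 1 (stop-cluster e-epenthesis): /p/ and /d/ form a stop–stop cluster, so [e] is inserted between them. /oriapdapiuffuihd/ → oriapedapiuffuihd.
Rule 2 (intervocalic voicing): /p/ is a voiceless stop between vowels /a/ and /e/, so it voices to [b]. /p/ is a voiceless stop between vowels /a/ and /i/, so it voices to [b]. /oriapedapiuffuihd/ → oriabedabiuffuihd.
Rule 3 (degemination): /ff/ is a geminate; the first /f/ deletes. /oriabedabiuffuihd/ → oriabedabiufuihd.
Rule 4 (final cluster simplification): /d/ is the second consonant of a word-final cluster /hd/, so it deletes. /oriabedabiufuihd/ → oriabedabiufuih.

oriabedabiufuih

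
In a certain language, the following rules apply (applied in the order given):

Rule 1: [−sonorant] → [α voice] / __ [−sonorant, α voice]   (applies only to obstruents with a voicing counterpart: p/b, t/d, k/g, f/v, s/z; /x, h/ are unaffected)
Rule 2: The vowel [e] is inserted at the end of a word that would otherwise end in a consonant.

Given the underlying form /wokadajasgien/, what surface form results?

Rule 1 (regressive voicing assimilation): /s/ precedes the voiced obstruent /g/, so it voices to [z] by assimilation. /wokadajasgien/ → wokadajazgien.
Rule 2 (final e-epenthesis): the form ends in the consonant /n/, so [e] is inserted word-finally. /wokadajazgien/ → wokadajazgiene.

wokadajazgiene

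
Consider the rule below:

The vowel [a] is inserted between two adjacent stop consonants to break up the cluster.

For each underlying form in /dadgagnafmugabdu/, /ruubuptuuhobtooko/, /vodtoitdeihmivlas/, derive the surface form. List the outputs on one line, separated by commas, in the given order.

dadagagnafmugabadu, ruubupatuuhobatooko, vodatoitadeihmivlas

/dadgagnafmugabdu/: /d/ and /g/ form a stop–stop cluster, so [a] is inserted between them. /b/ and /d/ form a stop–stop cluster, so [a] is inserted between them. → [dadagagnafmugabadu].
/ruubuptuuhobtooko/: /p/ and /t/ form a stop–stop cluster, so [a] is inserted between them. /b/ and /t/ form a stop–stop cluster, so [a] is inserted between them. → [ruubupatuuhobatooko].
/vodtoitdeihmivlas/: /d/ and /t/ form a stop–stop cluster, so [a] is inserted between them. /t/ and /d/ form a stop–stop cluster, so [a] is inserted between them. → [vodatoitadeihmivlas].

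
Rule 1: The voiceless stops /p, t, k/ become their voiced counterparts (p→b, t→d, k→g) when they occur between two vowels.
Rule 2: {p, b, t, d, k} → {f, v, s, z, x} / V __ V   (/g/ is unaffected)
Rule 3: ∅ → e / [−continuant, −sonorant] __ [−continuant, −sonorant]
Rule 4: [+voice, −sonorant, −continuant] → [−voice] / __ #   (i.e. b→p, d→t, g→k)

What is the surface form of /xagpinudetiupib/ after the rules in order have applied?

Rule 1 (intervocalic voicing): /t/ is a voiceless stop between vowels /e/ and /i/, so it voices to [d]. /p/ is a voiceless stop between vowels /u/ and /i/, so it voices to [b]. /xagpinudetiupib/ → xagpinudediubib.
Rule 2 (intervocalic spirantization): /d/ is a stop between vowels /u/ and /e/, so it spirantizes to the fricative [z]. /d/ is a stop between vowels /e/ and /i/, so it spirantizes to the fricative [z]. /b/ is a stop between vowels /u/ and /i/, so it spirantizes to the fricative [v]. /xagpinudediubib/ → xagpinuzeziuvib.
Rule 3 (stop-cluster e-epenthesis): /g/ and /p/ form a stop–stop cluster, so [e] is inserted between them. /xagpinuzeziuvib/ → xagepinuzeziuvib.
Rule 4 (final devoicing): /b/ is a voiced stop in word-final position, so it devoices to [p]. /xagepinuzeziuvib/ → xagepinuzeziuvip.

xagepinuzeziuvip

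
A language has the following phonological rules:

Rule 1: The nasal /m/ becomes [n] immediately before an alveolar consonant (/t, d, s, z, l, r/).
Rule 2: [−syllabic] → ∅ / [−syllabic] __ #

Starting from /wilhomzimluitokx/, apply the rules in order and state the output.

wilhonzinluitok

Rule 1 (nasal place assimilation): /m/ precedes the alveolar consonant /z/, so it assimilates in place to [n]. /m/ precedes the alveolar consonant /l/, so it assimilates in place to [n]. /wilhomzimluitokx/ → wilhonzinluitokx.
Rule 2 (final cluster simplification): /x/ is the second consonant of a word-final cluster /kx/, so it deletes. /wilhonzinluitokx/ → wilhonzinluitok.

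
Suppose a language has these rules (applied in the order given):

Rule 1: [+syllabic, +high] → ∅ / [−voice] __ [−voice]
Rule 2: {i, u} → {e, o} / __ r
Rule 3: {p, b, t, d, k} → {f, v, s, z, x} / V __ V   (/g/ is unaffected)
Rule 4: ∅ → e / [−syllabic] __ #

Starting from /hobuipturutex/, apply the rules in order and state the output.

Rule 1 (high vowel syncope): no segment meets the environment; /hobuipturutex/ is unchanged.
Rule 2 (pre-rhotic lowering): /u/ is a high vowel immediately before /r/, so it lowers to [o]. /hobuipturutex/ → hobuiptorutex.
Rule 3 (intervocalic spirantization): /b/ is a stop between vowels /o/ and /u/, so it spirantizes to the fricative [v]. /t/ is a stop between vowels /u/ and /e/, so it spirantizes to the fricative [s]. /hobuiptorutex/ → hovuiptorusex.
Rule 4 (final e-epenthesis): the form ends in the consonant /x/, so [e] is inserted word-finally. /hovuiptorusex/ → hovuiptorusexe.

hovuiptorusexe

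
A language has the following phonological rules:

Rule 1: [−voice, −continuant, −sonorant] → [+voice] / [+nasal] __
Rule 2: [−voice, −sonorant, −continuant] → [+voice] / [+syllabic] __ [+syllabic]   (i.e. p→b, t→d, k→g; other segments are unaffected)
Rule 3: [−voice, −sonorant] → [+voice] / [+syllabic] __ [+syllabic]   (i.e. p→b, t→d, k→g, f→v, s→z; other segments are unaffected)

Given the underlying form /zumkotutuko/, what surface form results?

Rule 1 (post-nasal voicing): /k/ is a voiceless stop immediately after the nasal /m/, so it voices to [g]. /zumkotutuko/ → zumgotutuko.
Rule 2 (intervocalic voicing): /t/ is a voiceless stop between vowels /o/ and /u/, so it voices to [d]. /t/ is a voiceless stop between vowels /u/ and /u/, so it voices to [d]. /k/ is a voiceless stop between vowels /u/ and /o/, so it voices to [g]. /zumgotutuko/ → zumgodudugo.
Rule 3 (intervocalic voicing): no segment meets the environment; /zumgodudugo/ is unchanged.

zumgodudugo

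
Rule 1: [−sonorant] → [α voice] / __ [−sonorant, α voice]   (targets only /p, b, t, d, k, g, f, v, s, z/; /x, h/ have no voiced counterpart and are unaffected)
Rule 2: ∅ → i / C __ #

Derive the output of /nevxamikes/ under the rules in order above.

nefxamikesi

Rule 1 (regressive voicing assimilation): /v/ precedes the voiceless obstruent /x/, so it devoices to [f] by assimilation. /nevxamikes/ → nefxamikes.
Rule 2 (final i-epenthesis): the form ends in the consonant /s/, so [i] is inserted word-finally. /nefxamikes/ → nefxamikesi.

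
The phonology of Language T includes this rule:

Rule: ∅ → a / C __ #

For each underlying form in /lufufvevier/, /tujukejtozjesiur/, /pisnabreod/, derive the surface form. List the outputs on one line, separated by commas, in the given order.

/lufufvevier/: the form ends in the consonant /r/, so [a] is inserted word-finally. → [lufufveviera].
/tujukejtozjesiur/: the form ends in the consonant /r/, so [a] is inserted word-finally. → [tujukejtozjesiura].
/pisnabreod/: the form ends in the consonant /d/, so [a] is inserted word-finally. → [pisnabreoda].

lufufveviera, tujukejtozjesiura, pisnabreoda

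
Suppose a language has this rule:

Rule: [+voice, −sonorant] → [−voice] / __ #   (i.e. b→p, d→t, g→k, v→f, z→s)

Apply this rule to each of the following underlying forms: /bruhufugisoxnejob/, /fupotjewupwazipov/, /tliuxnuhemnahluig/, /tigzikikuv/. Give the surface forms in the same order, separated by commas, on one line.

/bruhufugisoxnejob/: /b/ is a voiced obstruent in word-final position, so it devoices to [p]. → [bruhufugisoxnejop].
/fupotjewupwazipov/: /v/ is a voiced obstruent in word-final position, so it devoices to [f]. → [fupotjewupwazipof].
/tliuxnuhemnahluig/: /g/ is a voiced obstruent in word-final position, so it devoices to [k]. → [tliuxnuhemnahluik].
/tigzikikuv/: /v/ is a voiced obstruent in word-final position, so it devoices to [f]. → [tigzikikuf].

bruhufugisoxnejop, fupotjewupwazipof, tliuxnuhemnahluik, tigzikikuf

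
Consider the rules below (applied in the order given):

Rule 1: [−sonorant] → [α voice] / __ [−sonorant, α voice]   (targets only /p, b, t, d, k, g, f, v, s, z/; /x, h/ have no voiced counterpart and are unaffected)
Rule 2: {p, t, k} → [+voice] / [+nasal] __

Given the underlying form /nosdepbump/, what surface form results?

nozdebbumb

Rule 1 (regressive voicing assimilation): /s/ precedes the voiced obstruent /d/, so it voices to [z] by assimilation. /p/ precedes the voiced obstruent /b/, so it voices to [b] by assimilation. /nosdepbump/ → nozdebbump.
Rule 2 (post-nasal voicing): /p/ is a voiceless stop immediately after the nasal /m/, so it voices to [b]. /nozdebbump/ → nozdebbumb.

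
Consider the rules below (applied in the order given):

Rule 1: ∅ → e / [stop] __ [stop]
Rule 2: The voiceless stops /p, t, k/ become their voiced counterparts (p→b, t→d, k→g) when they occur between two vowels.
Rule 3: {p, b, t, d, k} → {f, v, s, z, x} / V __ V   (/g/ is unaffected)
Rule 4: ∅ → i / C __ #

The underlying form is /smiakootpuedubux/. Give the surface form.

Rule 1 (stop-cluster e-epenthesis): /t/ and /p/ form a stop–stop cluster, so [e] is inserted between them. /smiakootpuedubux/ → smiakootepuedubux.
Rule 2 (intervocalic voicing): /k/ is a voiceless stop between vowels /a/ and /o/, so it voices to [g]. /t/ is a voiceless stop between vowels /o/ and /e/, so it voices to [d]. /p/ is a voiceless stop between vowels /e/ and /u/, so it voices to [b]. /smiakootepuedubux/ → smiagoodebuedubux.
Rule 3 (intervocalic spirantization): /d/ is a stop between vowels /o/ and /e/, so it spirantizes to the fricative [z]. /b/ is a stop between vowels /e/ and /u/, so it spirantizes to the fricative [v]. /d/ is a stop between vowels /e/ and /u/, so it spirantizes to the fricative [z]. /b/ is a stop between vowels /u/ and /u/, so it spirantizes to the fricative [v]. /smiagoodebuedubux/ → smiagoozevuezuvux.
Rule 4 (final i-epenthesis): the form ends in the consonant /x/, so [i] is inserted word-finally. /smiagoozevuezuvux/ → smiagoozevuezuvuxi.

smiagoozevuezuvuxi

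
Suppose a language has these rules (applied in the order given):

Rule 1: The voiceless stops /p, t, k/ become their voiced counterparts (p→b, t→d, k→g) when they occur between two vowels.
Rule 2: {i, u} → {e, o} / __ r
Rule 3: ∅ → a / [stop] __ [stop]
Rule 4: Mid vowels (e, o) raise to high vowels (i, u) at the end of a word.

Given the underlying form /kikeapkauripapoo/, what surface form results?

Rule 1 (intervocalic voicing): /k/ is a voiceless stop between vowels /i/ and /e/, so it voices to [g]. /p/ is a voiceless stop between vowels /i/ and /a/, so it voices to [b]. /p/ is a voiceless stop between vowels /a/ and /o/, so it voices to [b]. /kikeapkauripapoo/ → kigeapkauribaboo.
Rule 2 (pre-rhotic lowering): /u/ is a high vowel immediately before /r/, so it lowers to [o]. /kigeapkauribaboo/ → kigeapkaoribaboo.
Rule 3 (stop-cluster a-epenthesis): /p/ and /k/ form a stop–stop cluster, so [a] is inserted between them. /kigeapkaoribaboo/ → kigeapakaoribaboo.
Rule 4 (final vowel raising): /o/ is a mid vowel in word-final position, so it raises to [u]. /kigeapakaoribaboo/ → kigeapakaoribabou.

kigeapakaoribabou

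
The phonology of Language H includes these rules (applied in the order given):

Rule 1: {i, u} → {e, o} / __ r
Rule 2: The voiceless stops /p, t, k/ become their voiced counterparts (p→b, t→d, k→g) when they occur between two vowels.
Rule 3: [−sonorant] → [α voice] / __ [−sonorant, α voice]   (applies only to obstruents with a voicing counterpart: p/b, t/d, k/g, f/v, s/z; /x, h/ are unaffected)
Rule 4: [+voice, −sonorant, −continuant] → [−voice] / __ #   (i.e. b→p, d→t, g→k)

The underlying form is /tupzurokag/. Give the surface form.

tubzorogak

Rule 1 (pre-rhotic lowering): /u/ is a high vowel immediately before /r/, so it lowers to [o]. /tupzurokag/ → tupzorokag.
Rule 2 (intervocalic voicing): /k/ is a voiceless stop between vowels /o/ and /a/, so it voices to [g]. /tupzorokag/ → tupzorogag.
Rule 3 (regressive voicing assimilation): /p/ precedes the voiced obstruent /z/, so it voices to [b] by assimilation. /tupzorogag/ → tubzorogag.
Rule 4 (final devoicing): /g/ is a voiced stop in word-final position, so it devoices to [k]. /tubzorogag/ → tubzorogak.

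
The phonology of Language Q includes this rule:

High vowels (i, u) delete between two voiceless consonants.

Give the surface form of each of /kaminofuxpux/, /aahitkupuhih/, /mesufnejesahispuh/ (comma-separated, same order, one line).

/kaminofuxpux/: /u/ is a high vowel flanked by voiceless consonants /f/ and /x/, so it deletes. /u/ is a high vowel flanked by voiceless consonants /p/ and /x/, so it deletes. → [kaminofxpx].
/aahitkupuhih/: /i/ is a high vowel flanked by voiceless consonants /h/ and /t/, so it deletes. /u/ is a high vowel flanked by voiceless consonants /k/ and /p/, so it deletes. /u/ is a high vowel flanked by voiceless consonants /p/ and /h/, so it deletes. /i/ is a high vowel flanked by voiceless consonants /h/ and /h/, so it deletes. → [aahtkphh].
/mesufnejesahispuh/: /u/ is a high vowel flanked by voiceless consonants /s/ and /f/, so it deletes. /i/ is a high vowel flanked by voiceless consonants /h/ and /s/, so it deletes. /u/ is a high vowel flanked by voiceless consonants /p/ and /h/, so it deletes. → [mesfnejesahsph].

kaminofxpx, aahtkphh, mesfnejesahsph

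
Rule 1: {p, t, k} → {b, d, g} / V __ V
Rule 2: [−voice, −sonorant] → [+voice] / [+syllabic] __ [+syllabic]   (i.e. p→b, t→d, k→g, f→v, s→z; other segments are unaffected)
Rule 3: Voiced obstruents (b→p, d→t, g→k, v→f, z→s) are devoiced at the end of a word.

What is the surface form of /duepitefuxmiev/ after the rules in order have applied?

Rule 1 (intervocalic voicing): /p/ is a voiceless stop between vowels /e/ and /i/, so it voices to [b]. /t/ is a voiceless stop between vowels /i/ and /e/, so it voices to [d]. /duepitefuxmiev/ → duebidefuxmiev.
Rule 2 (intervocalic voicing): /f/ is a voiceless obstruent between vowels /e/ and /u/, so it voices to [v]. /duebidefuxmiev/ → duebidevuxmiev.
Rule 3 (final devoicing): /v/ is a voiced obstruent in word-final position, so it devoices to [f]. /duebidevuxmiev/ → duebidevuxmief.

duebidevuxmief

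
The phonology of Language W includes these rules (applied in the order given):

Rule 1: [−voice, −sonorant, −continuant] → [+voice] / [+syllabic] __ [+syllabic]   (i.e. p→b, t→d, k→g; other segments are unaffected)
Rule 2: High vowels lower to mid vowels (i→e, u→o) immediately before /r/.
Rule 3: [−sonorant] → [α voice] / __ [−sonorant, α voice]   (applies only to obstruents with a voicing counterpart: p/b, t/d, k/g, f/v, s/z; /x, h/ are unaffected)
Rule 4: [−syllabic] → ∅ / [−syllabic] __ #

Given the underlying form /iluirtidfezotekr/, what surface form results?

iluertitfezodek

Rule 1 (intervocalic voicing): /t/ is a voiceless stop between vowels /o/ and /e/, so it voices to [d]. /iluirtidfezotekr/ → iluirtidfezodekr.
Rule 2 (pre-rhotic lowering): /i/ is a high vowel immediately before /r/, so it lowers to [e]. /iluirtidfezodekr/ → iluertidfezodekr.
Rule 3 (regressive voicing assimilation): /d/ precedes the voiceless obstruent /f/, so it devoices to [t] by assimilation. /iluertidfezodekr/ → iluertitfezodekr.
Rule 4 (final cluster simplification): /r/ is the second consonant of a word-final cluster /kr/, so it deletes. /iluertitfezodekr/ → iluertitfezodek.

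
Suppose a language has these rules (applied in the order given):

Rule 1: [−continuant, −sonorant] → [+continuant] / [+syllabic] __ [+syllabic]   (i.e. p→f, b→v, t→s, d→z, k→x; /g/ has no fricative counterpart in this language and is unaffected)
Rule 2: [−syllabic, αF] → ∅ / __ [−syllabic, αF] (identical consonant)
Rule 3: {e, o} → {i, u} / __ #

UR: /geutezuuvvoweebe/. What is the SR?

Rule 1 (intervocalic spirantization): /t/ is a stop between vowels /u/ and /e/, so it spirantizes to the fricative [s]. /b/ is a stop between vowels /e/ and /e/, so it spirantizes to the fricative [v]. /geutezuuvvoweebe/ → geusezuuvvoweeve.
Rule 2 (degemination): /vv/ is a geminate; the first /v/ deletes. /geusezuuvvoweeve/ → geusezuuvoweeve.
Rule 3 (final vowel raising): /e/ is a mid vowel in word-final position, so it raises to [i]. /geusezuuvoweeve/ → geusezuuvoweevi.

geusezuuvoweevi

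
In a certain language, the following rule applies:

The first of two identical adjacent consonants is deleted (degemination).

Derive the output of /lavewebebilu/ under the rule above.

No segment of /lavewebebilu/ meets the structural description of the rule, so the form surfaces unchanged.

lavewebebilu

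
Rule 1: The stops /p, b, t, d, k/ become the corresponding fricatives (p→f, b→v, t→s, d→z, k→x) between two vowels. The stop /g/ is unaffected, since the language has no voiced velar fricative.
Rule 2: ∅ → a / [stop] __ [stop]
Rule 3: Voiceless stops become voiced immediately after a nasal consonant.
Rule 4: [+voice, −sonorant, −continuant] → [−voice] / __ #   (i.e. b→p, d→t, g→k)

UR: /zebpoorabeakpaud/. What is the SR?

Rule 1 (intervocalic spirantization): /b/ is a stop between vowels /a/ and /e/, so it spirantizes to the fricative [v]. /zebpoorabeakpaud/ → zebpooraveakpaud.
Rule 2 (stop-cluster a-epenthesis): /b/ and /p/ form a stop–stop cluster, so [a] is inserted between them. /k/ and /p/ form a stop–stop cluster, so [a] is inserted between them. /zebpooraveakpaud/ → zebapooraveakapaud.
Rule 3 (post-nasal voicing): no segment meets the environment; /zebapooraveakapaud/ is unchanged.
Rule 4 (final devoicing): /d/ is a voiced stop in word-final position, so it devoices to [t]. /zebapooraveakapaud/ → zebapooraveakapaut.

zebapooraveakapaut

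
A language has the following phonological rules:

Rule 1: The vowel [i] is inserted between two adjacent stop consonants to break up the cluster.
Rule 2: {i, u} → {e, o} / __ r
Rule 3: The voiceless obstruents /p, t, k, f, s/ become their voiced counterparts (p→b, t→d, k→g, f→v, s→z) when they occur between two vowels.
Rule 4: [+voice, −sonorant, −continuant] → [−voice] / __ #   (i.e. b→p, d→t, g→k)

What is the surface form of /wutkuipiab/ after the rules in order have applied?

wudiguibiap

Rule 1 (stop-cluster i-epenthesis): /t/ and /k/ form a stop–stop cluster, so [i] is inserted between them. /wutkuipiab/ → wutikuipiab.
Rule 2 (pre-rhotic lowering): no segment meets the environment; /wutikuipiab/ is unchanged.
Rule 3 (intervocalic voicing): /t/ is a voiceless obstruent between vowels /u/ and /i/, so it voices to [d]. /k/ is a voiceless obstruent between vowels /i/ and /u/, so it voices to [g]. /p/ is a voiceless obstruent between vowels /i/ and /i/, so it voices to [b]. /wutikuipiab/ → wudiguibiab.
Rule 4 (final devoicing): /b/ is a voiced stop in word-final position, so it devoices to [p]. /wudiguibiab/ → wudiguibiap.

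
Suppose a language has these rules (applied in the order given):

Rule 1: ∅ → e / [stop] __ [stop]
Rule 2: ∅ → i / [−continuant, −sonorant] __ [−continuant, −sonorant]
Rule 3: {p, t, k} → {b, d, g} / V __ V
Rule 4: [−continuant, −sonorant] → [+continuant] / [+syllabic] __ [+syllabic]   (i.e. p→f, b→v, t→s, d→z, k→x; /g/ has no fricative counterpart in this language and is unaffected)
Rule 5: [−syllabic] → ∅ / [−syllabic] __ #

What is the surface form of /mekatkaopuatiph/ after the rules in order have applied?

Rule 1 (stop-cluster e-epenthesis): /t/ and /k/ form a stop–stop cluster, so [e] is inserted between them. /mekatkaopuatiph/ → mekatekaopuatiph.
Rule 2 (stop-cluster i-epenthesis): no segment meets the environment; /mekatekaopuatiph/ is unchanged.
Rule 3 (intervocalic voicing): /k/ is a voiceless stop between vowels /e/ and /a/, so it voices to [g]. /t/ is a voiceless stop between vowels /a/ and /e/, so it voices to [d]. /k/ is a voiceless stop between vowels /e/ and /a/, so it voices to [g]. /p/ is a voiceless stop between vowels /o/ and /u/, so it voices to [b]. /t/ is a voiceless stop between vowels /a/ and /i/, so it voices to [d]. /mekatekaopuatiph/ → megadegaobuadiph.
Rule 4 (intervocalic spirantization): /d/ is a stop between vowels /a/ and /e/, so it spirantizes to the fricative [z]. /b/ is a stop between vowels /o/ and /u/, so it spirantizes to the fricative [v]. /d/ is a stop between vowels /a/ and /i/, so it spirantizes to the fricative [z]. /megadegaobuadiph/ → megazegaovuaziph.
Rule 5 (final cluster simplification): /h/ is the second consonant of a word-final cluster /ph/, so it deletes. /megazegaovuaziph/ → megazegaovuazip.

megazegaovuazip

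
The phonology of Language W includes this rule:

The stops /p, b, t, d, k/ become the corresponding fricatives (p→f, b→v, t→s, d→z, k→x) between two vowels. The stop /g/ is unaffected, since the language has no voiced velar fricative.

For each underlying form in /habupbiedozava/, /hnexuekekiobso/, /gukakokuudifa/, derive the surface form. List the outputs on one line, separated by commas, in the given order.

havupbiezozava, hnexuexexiobso, guxaxoxuuzifa

/habupbiedozava/: /b/ is a stop between vowels /a/ and /u/, so it spirantizes to the fricative [v]. /d/ is a stop between vowels /e/ and /o/, so it spirantizes to the fricative [z]. → [havupbiezozava].
/hnexuekekiobso/: /k/ is a stop between vowels /e/ and /e/, so it spirantizes to the fricative [x]. /k/ is a stop between vowels /e/ and /i/, so it spirantizes to the fricative [x]. → [hnexuexexiobso].
/gukakokuudifa/: /k/ is a stop between vowels /u/ and /a/, so it spirantizes to the fricative [x]. /k/ is a stop between vowels /a/ and /o/, so it spirantizes to the fricative [x]. /k/ is a stop between vowels /o/ and /u/, so it spirantizes to the fricative [x]. /d/ is a stop between vowels /u/ and /i/, so it spirantizes to the fricative [z]. → [guxaxoxuuzifa].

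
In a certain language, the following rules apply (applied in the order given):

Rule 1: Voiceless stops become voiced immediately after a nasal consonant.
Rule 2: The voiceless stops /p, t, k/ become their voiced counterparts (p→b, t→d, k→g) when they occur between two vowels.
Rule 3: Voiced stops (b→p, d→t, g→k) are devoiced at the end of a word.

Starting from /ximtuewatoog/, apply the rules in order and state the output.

Rule 1 (post-nasal voicing): /t/ is a voiceless stop immediately after the nasal /m/, so it voices to [d]. /ximtuewatoog/ → ximduewatoog.
Rule 2 (intervocalic voicing): /t/ is a voiceless stop between vowels /a/ and /o/, so it voices to [d]. /ximduewatoog/ → ximduewadoog.
Rule 3 (final devoicing): /g/ is a voiced stop in word-final position, so it devoices to [k]. /ximduewadoog/ → ximduewadook.

ximduewadook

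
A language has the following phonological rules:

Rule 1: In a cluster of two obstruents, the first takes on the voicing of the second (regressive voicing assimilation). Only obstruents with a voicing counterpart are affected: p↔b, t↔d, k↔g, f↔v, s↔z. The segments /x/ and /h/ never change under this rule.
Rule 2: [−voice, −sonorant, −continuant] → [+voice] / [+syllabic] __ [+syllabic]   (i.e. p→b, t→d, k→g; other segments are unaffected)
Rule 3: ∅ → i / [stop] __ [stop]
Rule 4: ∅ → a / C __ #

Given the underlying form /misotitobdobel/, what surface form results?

Rule 1 (regressive voicing assimilation): no segment meets the environment; /misotitobdobel/ is unchanged.
Rule 2 (intervocalic voicing): /t/ is a voiceless stop between vowels /o/ and /i/, so it voices to [d]. /t/ is a voiceless stop between vowels /i/ and /o/, so it voices to [d]. /misotitobdobel/ → misodidobdobel.
Rule 3 (stop-cluster i-epenthesis): /b/ and /d/ form a stop–stop cluster, so [i] is inserted between them. /misodidobdobel/ → misodidobidobel.
Rule 4 (final a-epenthesis): the form ends in the consonant /l/, so [a] is inserted word-finally. /misodidobidobel/ → misodidobidobela.

misodidobidobela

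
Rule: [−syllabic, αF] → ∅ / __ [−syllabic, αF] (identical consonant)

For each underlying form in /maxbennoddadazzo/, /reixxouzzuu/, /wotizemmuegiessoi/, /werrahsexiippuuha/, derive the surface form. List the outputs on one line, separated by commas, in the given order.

maxbenodadazo, reixouzuu, wotizemuegiesoi, werahsexiipuuha

/maxbennoddadazzo/: /nn/ is a geminate; the first /n/ deletes. /dd/ is a geminate; the first /d/ deletes. /zz/ is a geminate; the first /z/ deletes. → [maxbenodadazo].
/reixxouzzuu/: /xx/ is a geminate; the first /x/ deletes. /zz/ is a geminate; the first /z/ deletes. → [reixouzuu].
/wotizemmuegiessoi/: /mm/ is a geminate; the first /m/ deletes. /ss/ is a geminate; the first /s/ deletes. → [wotizemuegiesoi].
/werrahsexiippuuha/: /rr/ is a geminate; the first /r/ deletes. /pp/ is a geminate; the first /p/ deletes. → [werahsexiipuuha].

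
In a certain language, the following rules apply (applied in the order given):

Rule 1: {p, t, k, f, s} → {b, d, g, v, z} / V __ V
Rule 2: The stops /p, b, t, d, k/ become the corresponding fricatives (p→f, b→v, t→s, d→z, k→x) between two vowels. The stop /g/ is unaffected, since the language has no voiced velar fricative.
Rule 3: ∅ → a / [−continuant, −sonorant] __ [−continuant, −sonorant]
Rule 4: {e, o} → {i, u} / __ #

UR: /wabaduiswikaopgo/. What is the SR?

Rule 1 (intervocalic voicing): /k/ is a voiceless obstruent between vowels /i/ and /a/, so it voices to [g]. /wabaduiswikaopgo/ → wabaduiswigaopgo.
Rule 2 (intervocalic spirantization): /b/ is a stop between vowels /a/ and /a/, so it spirantizes to the fricative [v]. /d/ is a stop between vowels /a/ and /u/, so it spirantizes to the fricative [z]. /wabaduiswigaopgo/ → wavazuiswigaopgo.
Rule 3 (stop-cluster a-epenthesis): /p/ and /g/ form a stop–stop cluster, so [a] is inserted between them. /wavazuiswigaopgo/ → wavazuiswigaopago.
Rule 4 (final vowel raising): /o/ is a mid vowel in word-final position, so it raises to [u]. /wavazuiswigaopago/ → wavazuiswigaopagu.

wavazuiswigaopagu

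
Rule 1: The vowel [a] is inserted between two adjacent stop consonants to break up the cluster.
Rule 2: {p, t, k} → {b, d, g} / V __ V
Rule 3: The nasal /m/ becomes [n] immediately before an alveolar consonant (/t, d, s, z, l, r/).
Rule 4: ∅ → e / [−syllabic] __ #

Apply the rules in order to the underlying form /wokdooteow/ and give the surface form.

wogadoodeowe

Rule 1 (stop-cluster a-epenthesis): /k/ and /d/ form a stop–stop cluster, so [a] is inserted between them. /wokdooteow/ → wokadooteow.
Rule 2 (intervocalic voicing): /k/ is a voiceless stop between vowels /o/ and /a/, so it voices to [g]. /t/ is a voiceless stop between vowels /o/ and /e/, so it voices to [d]. /wokadooteow/ → wogadoodeow.
Rule 3 (nasal place assimilation): no segment meets the environment; /wogadoodeow/ is unchanged.
Rule 4 (final e-epenthesis): the form ends in the consonant /w/, so [e] is inserted word-finally. /wogadoodeow/ → wogadoodeowe.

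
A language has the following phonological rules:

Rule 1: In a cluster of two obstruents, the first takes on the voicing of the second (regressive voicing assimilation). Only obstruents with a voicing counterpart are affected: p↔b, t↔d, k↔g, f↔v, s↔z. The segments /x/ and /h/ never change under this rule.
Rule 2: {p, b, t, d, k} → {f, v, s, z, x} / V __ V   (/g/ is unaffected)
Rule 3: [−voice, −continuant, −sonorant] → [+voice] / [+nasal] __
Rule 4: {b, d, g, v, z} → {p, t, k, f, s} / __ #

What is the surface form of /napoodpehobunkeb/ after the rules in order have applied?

nafootpehovungep

Rule 1 (regressive voicing assimilation): /d/ precedes the voiceless obstruent /p/, so it devoices to [t] by assimilation. /napoodpehobunkeb/ → napootpehobunkeb.
Rule 2 (intervocalic spirantization): /p/ is a stop between vowels /a/ and /o/, so it spirantizes to the fricative [f]. /b/ is a stop between vowels /o/ and /u/, so it spirantizes to the fricative [v]. /napootpehobunkeb/ → nafootpehovunkeb.
Rule 3 (post-nasal voicing): /k/ is a voiceless stop immediately after the nasal /n/, so it voices to [g]. /nafootpehovunkeb/ → nafootpehovungeb.
Rule 4 (final devoicing): /b/ is a voiced obstruent in word-final position, so it devoices to [p]. /nafootpehovungeb/ → nafootpehovungep.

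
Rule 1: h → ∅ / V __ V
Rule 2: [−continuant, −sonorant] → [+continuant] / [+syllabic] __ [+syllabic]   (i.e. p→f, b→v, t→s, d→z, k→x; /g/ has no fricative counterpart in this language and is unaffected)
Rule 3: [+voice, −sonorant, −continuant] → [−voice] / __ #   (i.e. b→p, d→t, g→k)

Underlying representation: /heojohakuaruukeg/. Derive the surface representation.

Rule 1 (intervocalic h-deletion): /h/ occurs between vowels /o/ and /a/, so it deletes. /heojohakuaruukeg/ → heojoakuaruukeg.
Rule 2 (intervocalic spirantization): /k/ is a stop between vowels /a/ and /u/, so it spirantizes to the fricative [x]. /k/ is a stop between vowels /u/ and /e/, so it spirantizes to the fricative [x]. /heojoakuaruukeg/ → heojoaxuaruuxeg.
Rule 3 (final devoicing): /g/ is a voiced stop in word-final position, so it devoices to [k]. /heojoaxuaruuxeg/ → heojoaxuaruuxek.

heojoaxuaruuxek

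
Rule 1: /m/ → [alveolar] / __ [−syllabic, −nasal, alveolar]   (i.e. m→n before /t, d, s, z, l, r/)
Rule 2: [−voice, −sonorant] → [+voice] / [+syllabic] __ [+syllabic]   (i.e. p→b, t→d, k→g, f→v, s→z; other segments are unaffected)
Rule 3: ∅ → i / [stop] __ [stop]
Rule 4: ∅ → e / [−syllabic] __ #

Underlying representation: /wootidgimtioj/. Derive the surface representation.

Rule 1 (nasal place assimilation): /m/ precedes the alveolar consonant /t/, so it assimilates in place to [n]. /wootidgimtioj/ → wootidgintioj.
Rule 2 (intervocalic voicing): /t/ is a voiceless obstruent between vowels /o/ and /i/, so it voices to [d]. /wootidgintioj/ → woodidgintioj.
Rule 3 (stop-cluster i-epenthesis): /d/ and /g/ form a stop–stop cluster, so [i] is inserted between them. /woodidgintioj/ → woodidigintioj.
Rule 4 (final e-epenthesis): the form ends in the consonant /j/, so [e] is inserted word-finally. /woodidigintioj/ → woodidigintioje.

woodidigintioje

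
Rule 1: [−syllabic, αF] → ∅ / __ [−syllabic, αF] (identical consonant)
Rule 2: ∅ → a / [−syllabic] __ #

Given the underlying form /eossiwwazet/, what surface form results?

Rule 1 (degemination): /ss/ is a geminate; the first /s/ deletes. /ww/ is a geminate; the first /w/ deletes. /eossiwwazet/ → eosiwazet.
Rule 2 (final a-epenthesis): the form ends in the consonant /t/, so [a] is inserted word-finally. /eosiwazet/ → eosiwazeta.

eosiwazeta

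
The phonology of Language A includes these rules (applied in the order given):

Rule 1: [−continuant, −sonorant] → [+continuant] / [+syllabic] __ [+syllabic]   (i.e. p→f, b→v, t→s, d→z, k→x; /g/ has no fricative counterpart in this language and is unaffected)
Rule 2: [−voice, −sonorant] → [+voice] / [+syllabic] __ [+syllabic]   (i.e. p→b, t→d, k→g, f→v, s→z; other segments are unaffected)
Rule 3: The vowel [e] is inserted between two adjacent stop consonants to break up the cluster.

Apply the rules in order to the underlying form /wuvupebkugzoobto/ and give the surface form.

wuvuvebekugzoobeto

Rule 1 (intervocalic spirantization): /p/ is a stop between vowels /u/ and /e/, so it spirantizes to the fricative [f]. /wuvupebkugzoobto/ → wuvufebkugzoobto.
Rule 2 (intervocalic voicing): /f/ is a voiceless obstruent between vowels /u/ and /e/, so it voices to [v]. /wuvufebkugzoobto/ → wuvuvebkugzoobto.
Rule 3 (stop-cluster e-epenthesis): /b/ and /k/ form a stop–stop cluster, so [e] is inserted between them. /b/ and /t/ form a stop–stop cluster, so [e] is inserted between them. /wuvuvebkugzoobto/ → wuvuvebekugzoobeto.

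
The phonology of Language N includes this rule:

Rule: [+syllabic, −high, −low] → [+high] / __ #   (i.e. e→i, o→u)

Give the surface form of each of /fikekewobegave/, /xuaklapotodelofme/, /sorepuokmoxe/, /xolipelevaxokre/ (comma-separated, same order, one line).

/fikekewobegave/: /e/ is a mid vowel in word-final position, so it raises to [i]. → [fikekewobegavi].
/xuaklapotodelofme/: /e/ is a mid vowel in word-final position, so it raises to [i]. → [xuaklapotodelofmi].
/sorepuokmoxe/: /e/ is a mid vowel in word-final position, so it raises to [i]. → [sorepuokmoxi].
/xolipelevaxokre/: /e/ is a mid vowel in word-final position, so it raises to [i]. → [xolipelevaxokri].

fikekewobegavi, xuaklapotodelofmi, sorepuokmoxi, xolipelevaxokri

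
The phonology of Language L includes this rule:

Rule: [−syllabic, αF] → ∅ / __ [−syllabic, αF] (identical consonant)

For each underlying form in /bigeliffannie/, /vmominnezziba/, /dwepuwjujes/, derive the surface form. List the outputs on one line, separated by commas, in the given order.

/bigeliffannie/: /ff/ is a geminate; the first /f/ deletes. /nn/ is a geminate; the first /n/ deletes. → [bigelifanie].
/vmominnezziba/: /nn/ is a geminate; the first /n/ deletes. /zz/ is a geminate; the first /z/ deletes. → [vmomineziba].
/dwepuwjujes/: the rule's environment is not met; surfaces unchanged as [dwepuwjujes].

bigelifanie, vmomineziba, dwepuwjujes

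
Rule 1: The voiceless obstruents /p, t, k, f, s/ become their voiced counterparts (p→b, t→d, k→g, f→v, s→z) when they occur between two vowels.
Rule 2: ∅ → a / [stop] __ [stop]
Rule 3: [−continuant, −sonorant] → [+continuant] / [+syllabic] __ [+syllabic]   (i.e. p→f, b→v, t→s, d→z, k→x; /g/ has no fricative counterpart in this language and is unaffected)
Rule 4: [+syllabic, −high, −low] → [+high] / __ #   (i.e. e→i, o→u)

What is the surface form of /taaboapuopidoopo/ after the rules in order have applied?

taavoavuovizoovu

Rule 1 (intervocalic voicing): /p/ is a voiceless obstruent between vowels /a/ and /u/, so it voices to [b]. /p/ is a voiceless obstruent between vowels /o/ and /i/, so it voices to [b]. /p/ is a voiceless obstruent between vowels /o/ and /o/, so it voices to [b]. /taaboapuopidoopo/ → taaboabuobidoobo.
Rule 2 (stop-cluster a-epenthesis): no segment meets the environment; /taaboabuobidoobo/ is unchanged.
Rule 3 (intervocalic spirantization): /b/ is a stop between vowels /a/ and /o/, so it spirantizes to the fricative [v]. /b/ is a stop between vowels /a/ and /u/, so it spirantizes to the fricative [v]. /b/ is a stop between vowels /o/ and /i/, so it spirantizes to the fricative [v]. /d/ is a stop between vowels /i/ and /o/, so it spirantizes to the fricative [z]. /b/ is a stop between vowels /o/ and /o/, so it spirantizes to the fricative [v]. /taaboabuobidoobo/ → taavoavuovizoovo.
Rule 4 (final vowel raising): /o/ is a mid vowel in word-final position, so it raises to [u]. /taavoavuovizoovo/ → taavoavuovizoovu.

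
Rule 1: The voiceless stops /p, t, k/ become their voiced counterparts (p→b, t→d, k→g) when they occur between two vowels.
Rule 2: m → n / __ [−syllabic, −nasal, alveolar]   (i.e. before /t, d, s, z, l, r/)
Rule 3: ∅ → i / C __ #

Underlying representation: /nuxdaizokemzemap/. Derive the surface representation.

Rule 1 (intervocalic voicing): /k/ is a voiceless stop between vowels /o/ and /e/, so it voices to [g]. /nuxdaizokemzemap/ → nuxdaizogemzemap.
Rule 2 (nasal place assimilation): /m/ precedes the alveolar consonant /z/, so it assimilates in place to [n]. /nuxdaizogemzemap/ → nuxdaizogenzemap.
Rule 3 (final i-epenthesis): the form ends in the consonant /p/, so [i] is inserted word-finally. /nuxdaizogenzemap/ → nuxdaizogenzemapi.

nuxdaizogenzemapi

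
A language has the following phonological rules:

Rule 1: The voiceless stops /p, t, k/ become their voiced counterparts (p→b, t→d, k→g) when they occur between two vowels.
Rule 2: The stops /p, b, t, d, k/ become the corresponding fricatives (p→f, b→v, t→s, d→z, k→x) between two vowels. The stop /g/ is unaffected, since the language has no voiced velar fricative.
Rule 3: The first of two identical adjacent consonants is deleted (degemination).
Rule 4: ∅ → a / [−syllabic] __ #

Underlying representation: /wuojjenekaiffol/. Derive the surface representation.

wuojenegaifola

Rule 1 (intervocalic voicing): /k/ is a voiceless stop between vowels /e/ and /a/, so it voices to [g]. /wuojjenekaiffol/ → wuojjenegaiffol.
Rule 2 (intervocalic spirantization): no segment meets the environment; /wuojjenegaiffol/ is unchanged.
Rule 3 (degemination): /jj/ is a geminate; the first /j/ deletes. /ff/ is a geminate; the first /f/ deletes. /wuojjenegaiffol/ → wuojenegaifol.
Rule 4 (final a-epenthesis): the form ends in the consonant /l/, so [a] is inserted word-finally. /wuojenegaifol/ → wuojenegaifola.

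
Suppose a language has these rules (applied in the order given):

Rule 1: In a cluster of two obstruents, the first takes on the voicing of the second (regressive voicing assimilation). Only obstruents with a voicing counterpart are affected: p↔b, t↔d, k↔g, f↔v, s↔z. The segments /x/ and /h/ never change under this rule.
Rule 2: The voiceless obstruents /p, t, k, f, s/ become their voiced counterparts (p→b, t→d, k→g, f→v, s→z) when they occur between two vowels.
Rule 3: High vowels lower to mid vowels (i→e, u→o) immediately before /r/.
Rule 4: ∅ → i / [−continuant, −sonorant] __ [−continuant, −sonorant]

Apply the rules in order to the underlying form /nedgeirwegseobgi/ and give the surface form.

nedigeerwekseobigi

Rule 1 (regressive voicing assimilation): /g/ precedes the voiceless obstruent /s/, so it devoices to [k] by assimilation. /nedgeirwegseobgi/ → nedgeirwekseobgi.
Rule 2 (intervocalic voicing): no segment meets the environment; /nedgeirwekseobgi/ is unchanged.
Rule 3 (pre-rhotic lowering): /i/ is a high vowel immediately before /r/, so it lowers to [e]. /nedgeirwekseobgi/ → nedgeerwekseobgi.
Rule 4 (stop-cluster i-epenthesis): /d/ and /g/ form a stop–stop cluster, so [i] is inserted between them. /b/ and /g/ form a stop–stop cluster, so [i] is inserted between them. /nedgeerwekseobgi/ → nedigeerwekseobigi.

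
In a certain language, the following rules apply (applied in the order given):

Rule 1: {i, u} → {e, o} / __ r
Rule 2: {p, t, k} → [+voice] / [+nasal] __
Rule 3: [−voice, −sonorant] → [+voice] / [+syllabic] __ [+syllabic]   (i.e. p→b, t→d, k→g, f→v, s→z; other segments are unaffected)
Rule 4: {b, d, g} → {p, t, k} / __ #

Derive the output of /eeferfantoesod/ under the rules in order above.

eeverfandoezot

Rule 1 (pre-rhotic lowering): no segment meets the environment; /eeferfantoesod/ is unchanged.
Rule 2 (post-nasal voicing): /t/ is a voiceless stop immediately after the nasal /n/, so it voices to [d]. /eeferfantoesod/ → eeferfandoesod.
Rule 3 (intervocalic voicing): /f/ is a voiceless obstruent between vowels /e/ and /e/, so it voices to [v]. /s/ is a voiceless obstruent between vowels /e/ and /o/, so it voices to [z]. /eeferfandoesod/ → eeverfandoezod.
Rule 4 (final devoicing): /d/ is a voiced stop in word-final position, so it devoices to [t]. /eeverfandoezod/ → eeverfandoezot.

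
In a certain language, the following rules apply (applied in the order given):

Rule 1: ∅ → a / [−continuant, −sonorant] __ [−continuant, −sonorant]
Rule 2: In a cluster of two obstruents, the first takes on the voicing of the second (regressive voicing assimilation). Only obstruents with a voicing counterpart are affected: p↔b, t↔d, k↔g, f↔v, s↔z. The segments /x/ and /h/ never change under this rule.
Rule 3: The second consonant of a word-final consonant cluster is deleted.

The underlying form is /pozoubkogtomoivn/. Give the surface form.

Rule 1 (stop-cluster a-epenthesis): /b/ and /k/ form a stop–stop cluster, so [a] is inserted between them. /g/ and /t/ form a stop–stop cluster, so [a] is inserted between them. /pozoubkogtomoivn/ → pozoubakogatomoivn.
Rule 2 (regressive voicing assimilation): no segment meets the environment; /pozoubakogatomoivn/ is unchanged.
Rule 3 (final cluster simplification): /n/ is the second consonant of a word-final cluster /vn/, so it deletes. /pozoubakogatomoivn/ → pozoubakogatomoiv.

pozoubakogatomoiv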